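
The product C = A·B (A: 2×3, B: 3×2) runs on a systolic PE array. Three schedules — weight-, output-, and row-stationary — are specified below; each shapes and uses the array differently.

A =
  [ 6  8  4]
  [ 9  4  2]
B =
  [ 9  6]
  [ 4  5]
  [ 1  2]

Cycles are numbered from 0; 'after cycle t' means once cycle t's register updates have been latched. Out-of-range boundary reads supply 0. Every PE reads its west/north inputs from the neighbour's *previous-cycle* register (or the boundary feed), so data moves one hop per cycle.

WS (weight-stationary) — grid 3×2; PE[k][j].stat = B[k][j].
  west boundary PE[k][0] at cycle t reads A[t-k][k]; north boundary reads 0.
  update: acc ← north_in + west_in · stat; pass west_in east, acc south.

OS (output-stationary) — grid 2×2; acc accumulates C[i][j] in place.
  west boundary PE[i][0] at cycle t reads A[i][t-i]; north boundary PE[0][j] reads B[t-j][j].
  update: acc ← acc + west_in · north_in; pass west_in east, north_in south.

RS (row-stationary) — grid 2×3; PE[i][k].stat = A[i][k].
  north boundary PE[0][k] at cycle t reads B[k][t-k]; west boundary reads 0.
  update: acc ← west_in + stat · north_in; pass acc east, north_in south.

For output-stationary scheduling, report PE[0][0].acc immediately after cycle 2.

Tracing OS — 2×2 array, target PE[0][0]:
  cycle 0: PE[0][0] → acc 54, east 6, south 9
  cycle 1: PE[0][0] → acc 86, east 8, south 4
  cycle 2: PE[0][0] → acc 90, east 4, south 1

PE[0][0].acc = 90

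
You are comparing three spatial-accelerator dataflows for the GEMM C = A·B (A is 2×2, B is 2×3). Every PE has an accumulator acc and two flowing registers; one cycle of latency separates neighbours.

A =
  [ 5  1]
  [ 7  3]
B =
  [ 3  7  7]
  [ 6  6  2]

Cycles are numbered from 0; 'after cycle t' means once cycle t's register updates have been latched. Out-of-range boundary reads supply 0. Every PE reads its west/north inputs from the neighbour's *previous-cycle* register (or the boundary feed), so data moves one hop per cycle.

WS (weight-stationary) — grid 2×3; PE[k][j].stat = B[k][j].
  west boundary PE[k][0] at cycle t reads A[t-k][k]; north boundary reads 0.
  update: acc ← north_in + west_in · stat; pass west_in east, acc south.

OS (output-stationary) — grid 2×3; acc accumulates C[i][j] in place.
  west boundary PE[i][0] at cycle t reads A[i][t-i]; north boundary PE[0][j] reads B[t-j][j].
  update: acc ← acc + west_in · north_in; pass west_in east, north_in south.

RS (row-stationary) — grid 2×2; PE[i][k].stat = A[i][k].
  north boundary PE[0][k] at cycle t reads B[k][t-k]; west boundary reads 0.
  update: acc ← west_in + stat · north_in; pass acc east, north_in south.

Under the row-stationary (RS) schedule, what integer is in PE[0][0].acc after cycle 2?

PE[0][0].acc = 35

RS 2×2: PE[0][0] cycle-by-cycle (with neighbour feeds):
  after 0 — PE[0][0] acc=15, pass-E 15, pass-S 3
  after 1 — PE[0][0] acc=35, pass-E 35, pass-S 7
  after 2 — PE[0][0] acc=35, pass-E 35, pass-S 7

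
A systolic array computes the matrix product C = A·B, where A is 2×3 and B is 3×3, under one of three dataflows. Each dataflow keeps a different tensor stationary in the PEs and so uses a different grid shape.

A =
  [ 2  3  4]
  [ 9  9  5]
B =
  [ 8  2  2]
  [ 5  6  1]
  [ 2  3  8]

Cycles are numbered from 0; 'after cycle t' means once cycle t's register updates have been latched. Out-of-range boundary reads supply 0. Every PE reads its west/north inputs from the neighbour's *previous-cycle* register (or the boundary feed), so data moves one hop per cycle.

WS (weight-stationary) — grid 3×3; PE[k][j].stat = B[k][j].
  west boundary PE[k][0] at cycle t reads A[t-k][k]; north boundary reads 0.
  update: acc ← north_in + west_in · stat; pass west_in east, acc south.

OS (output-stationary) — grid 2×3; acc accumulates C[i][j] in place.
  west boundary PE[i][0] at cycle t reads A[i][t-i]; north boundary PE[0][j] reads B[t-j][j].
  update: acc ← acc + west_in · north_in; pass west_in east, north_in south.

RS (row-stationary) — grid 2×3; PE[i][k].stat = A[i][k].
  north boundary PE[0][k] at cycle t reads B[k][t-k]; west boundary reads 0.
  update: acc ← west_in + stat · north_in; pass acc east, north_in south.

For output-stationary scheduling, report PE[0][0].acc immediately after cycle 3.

Tracing OS — 2×3 array, target PE[0][0]:
  cycle 0: PE[0][0] → acc 16, east 2, south 8
  cycle 1: PE[0][0] → acc 31, east 3, south 5
  cycle 2: PE[0][0] → acc 39, east 4, south 2
  cycle 3: PE[0][0] → acc 39, east 0, south 0

PE[0][0].acc = 39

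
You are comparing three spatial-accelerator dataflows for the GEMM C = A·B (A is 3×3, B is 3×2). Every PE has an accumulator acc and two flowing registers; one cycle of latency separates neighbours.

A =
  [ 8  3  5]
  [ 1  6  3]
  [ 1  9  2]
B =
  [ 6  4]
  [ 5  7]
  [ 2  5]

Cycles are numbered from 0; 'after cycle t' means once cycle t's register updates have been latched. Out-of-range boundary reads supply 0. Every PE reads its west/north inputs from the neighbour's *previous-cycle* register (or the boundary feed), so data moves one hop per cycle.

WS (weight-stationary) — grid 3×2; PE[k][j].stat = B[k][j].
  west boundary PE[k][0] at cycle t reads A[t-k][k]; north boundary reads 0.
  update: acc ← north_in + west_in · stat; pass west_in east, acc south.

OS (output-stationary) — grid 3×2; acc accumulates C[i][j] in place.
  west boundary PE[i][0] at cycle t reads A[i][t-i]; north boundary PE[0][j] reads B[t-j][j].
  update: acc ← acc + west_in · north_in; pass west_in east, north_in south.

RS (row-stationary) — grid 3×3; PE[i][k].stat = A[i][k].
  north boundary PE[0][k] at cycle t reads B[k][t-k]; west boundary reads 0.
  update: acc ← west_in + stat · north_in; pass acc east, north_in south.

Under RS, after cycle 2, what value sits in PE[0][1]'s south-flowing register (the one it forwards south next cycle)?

register = 7

RS (3×3). Following PE[0][1] plus its west/north inputs:
  after 0 — PE[0][0] acc=48, pass-E 48, pass-S 6
  after 0 — PE[0][1] acc=0, pass-E 0, pass-S 0
  after 1 — PE[0][0] acc=32, pass-E 32, pass-S 4
  after 1 — PE[0][1] acc=63, pass-E 63, pass-S 5
  after 2 — PE[0][0] acc=0, pass-E 0, pass-S 0
  after 2 — PE[0][1] acc=53, pass-E 53, pass-S 7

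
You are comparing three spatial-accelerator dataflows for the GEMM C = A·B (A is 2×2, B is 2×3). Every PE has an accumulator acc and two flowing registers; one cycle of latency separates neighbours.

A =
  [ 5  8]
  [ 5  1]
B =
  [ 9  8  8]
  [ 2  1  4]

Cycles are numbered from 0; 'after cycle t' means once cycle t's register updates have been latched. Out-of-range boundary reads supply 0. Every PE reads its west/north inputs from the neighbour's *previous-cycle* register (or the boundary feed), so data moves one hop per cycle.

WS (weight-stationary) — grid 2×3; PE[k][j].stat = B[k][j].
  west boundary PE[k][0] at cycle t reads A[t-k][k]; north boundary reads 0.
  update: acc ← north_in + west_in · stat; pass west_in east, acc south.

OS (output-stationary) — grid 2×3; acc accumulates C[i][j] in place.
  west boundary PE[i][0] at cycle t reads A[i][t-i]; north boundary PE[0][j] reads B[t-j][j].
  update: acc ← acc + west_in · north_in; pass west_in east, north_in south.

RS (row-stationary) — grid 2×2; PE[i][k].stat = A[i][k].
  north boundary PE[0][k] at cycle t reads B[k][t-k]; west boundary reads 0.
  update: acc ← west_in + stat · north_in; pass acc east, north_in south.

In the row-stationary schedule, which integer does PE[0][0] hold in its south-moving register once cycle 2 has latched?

RS 2×2: PE[0][0] cycle-by-cycle (with neighbour feeds):
  step 0 · PE0,0: acc=45; fwd→45 fwd↓9
  step 1 · PE0,0: acc=40; fwd→40 fwd↓8
  step 2 · PE0,0: acc=40; fwd→40 fwd↓8

register = 8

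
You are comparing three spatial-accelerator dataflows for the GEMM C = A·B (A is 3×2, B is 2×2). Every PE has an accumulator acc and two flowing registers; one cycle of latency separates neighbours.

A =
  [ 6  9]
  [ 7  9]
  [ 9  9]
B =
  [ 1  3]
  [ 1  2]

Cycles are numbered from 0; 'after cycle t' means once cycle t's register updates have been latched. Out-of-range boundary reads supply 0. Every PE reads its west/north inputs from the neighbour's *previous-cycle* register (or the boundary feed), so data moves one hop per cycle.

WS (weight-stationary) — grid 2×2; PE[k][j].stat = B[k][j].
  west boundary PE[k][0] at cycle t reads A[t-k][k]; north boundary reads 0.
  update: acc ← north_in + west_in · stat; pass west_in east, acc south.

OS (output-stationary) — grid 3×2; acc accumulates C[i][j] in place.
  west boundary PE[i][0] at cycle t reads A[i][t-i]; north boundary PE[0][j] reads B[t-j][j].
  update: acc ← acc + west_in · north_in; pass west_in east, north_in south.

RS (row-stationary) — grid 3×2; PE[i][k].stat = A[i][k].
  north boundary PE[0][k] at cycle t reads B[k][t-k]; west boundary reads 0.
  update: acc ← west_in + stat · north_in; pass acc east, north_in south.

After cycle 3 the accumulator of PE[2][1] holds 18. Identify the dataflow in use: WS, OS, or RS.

— WS: 2×2 array has no PE[2][1].
Under OS (3×2), PE[2][1]:
  after 0 — PE[2][1] acc=0, pass-E 0, pass-S 0
  after 1 — PE[2][1] acc=0, pass-E 0, pass-S 0
  after 2 — PE[2][1] acc=0, pass-E 0, pass-S 0
  after 3 — PE[2][1] acc=27, pass-E 9, pass-S 3
Under RS (3×2), PE[2][1]:
  after 0 — PE[2][1] acc=0, pass-E 0, pass-S 0
  after 1 — PE[2][1] acc=0, pass-E 0, pass-S 0
  after 2 — PE[2][1] acc=0, pass-E 0, pass-S 0
  after 3 — PE[2][1] acc=18, pass-E 18, pass-S 1

dataflow = RS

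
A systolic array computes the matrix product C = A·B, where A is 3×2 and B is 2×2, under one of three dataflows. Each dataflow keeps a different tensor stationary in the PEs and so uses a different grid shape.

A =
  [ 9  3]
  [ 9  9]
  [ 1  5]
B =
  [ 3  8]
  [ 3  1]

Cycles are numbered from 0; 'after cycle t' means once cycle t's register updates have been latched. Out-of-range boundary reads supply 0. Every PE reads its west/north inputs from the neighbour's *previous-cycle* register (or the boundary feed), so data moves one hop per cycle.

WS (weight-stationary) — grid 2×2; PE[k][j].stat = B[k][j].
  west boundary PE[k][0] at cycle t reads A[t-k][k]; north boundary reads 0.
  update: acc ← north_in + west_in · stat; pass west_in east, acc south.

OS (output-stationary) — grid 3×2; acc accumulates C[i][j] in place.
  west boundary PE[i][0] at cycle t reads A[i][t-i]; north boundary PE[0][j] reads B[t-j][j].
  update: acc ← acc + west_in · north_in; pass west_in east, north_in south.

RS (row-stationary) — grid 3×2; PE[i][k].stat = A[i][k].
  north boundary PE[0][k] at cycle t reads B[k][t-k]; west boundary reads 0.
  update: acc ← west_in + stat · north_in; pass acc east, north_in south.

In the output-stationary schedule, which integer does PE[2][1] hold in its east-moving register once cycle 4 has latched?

OS (3×2). Following PE[2][1] plus its west/north inputs:
  0: (1,1).acc=0  regs=<0,0>
  0: (2,0).acc=0  regs=<0,0>
  0: (2,1).acc=0  regs=<0,0>
  1: (1,1).acc=0  regs=<0,0>
  1: (2,0).acc=0  regs=<0,0>
  1: (2,1).acc=0  regs=<0,0>
  2: (1,1).acc=72  regs=<9,8>
  2: (2,0).acc=3  regs=<1,3>
  2: (2,1).acc=0  regs=<0,0>
  3: (1,1).acc=81  regs=<9,1>
  3: (2,0).acc=18  regs=<5,3>
  3: (2,1).acc=8  regs=<1,8>
  4: (1,1).acc=81  regs=<0,0>
  4: (2,0).acc=18  regs=<0,0>
  4: (2,1).acc=13  regs=<5,1>

register = 5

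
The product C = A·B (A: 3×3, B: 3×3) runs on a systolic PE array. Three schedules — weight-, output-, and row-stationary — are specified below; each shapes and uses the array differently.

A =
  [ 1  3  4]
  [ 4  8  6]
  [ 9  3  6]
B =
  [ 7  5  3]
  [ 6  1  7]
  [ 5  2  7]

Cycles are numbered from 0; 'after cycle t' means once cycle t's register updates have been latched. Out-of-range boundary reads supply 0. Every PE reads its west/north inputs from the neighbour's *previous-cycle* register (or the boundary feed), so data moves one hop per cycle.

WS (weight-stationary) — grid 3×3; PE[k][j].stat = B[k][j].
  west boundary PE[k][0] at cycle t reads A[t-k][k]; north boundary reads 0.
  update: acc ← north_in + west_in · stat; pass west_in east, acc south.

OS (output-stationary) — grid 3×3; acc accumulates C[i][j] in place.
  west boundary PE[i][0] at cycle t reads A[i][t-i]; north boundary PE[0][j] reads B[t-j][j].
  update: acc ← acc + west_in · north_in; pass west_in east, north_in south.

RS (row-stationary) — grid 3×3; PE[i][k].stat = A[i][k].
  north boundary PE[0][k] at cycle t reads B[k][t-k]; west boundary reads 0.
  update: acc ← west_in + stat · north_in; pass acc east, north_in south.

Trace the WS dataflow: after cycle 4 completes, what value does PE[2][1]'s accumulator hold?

WS 3×3: PE[2][1] cycle-by-cycle (with neighbour feeds):
  t=0 PE[1][1]: acc=0 h=0 v=0
  t=0 PE[2][0]: acc=0 h=0 v=0
  t=0 PE[2][1]: acc=0 h=0 v=0
  t=1 PE[1][1]: acc=0 h=0 v=0
  t=1 PE[2][0]: acc=0 h=0 v=0
  t=1 PE[2][1]: acc=0 h=0 v=0
  t=2 PE[1][1]: acc=8 h=3 v=8
  t=2 PE[2][0]: acc=45 h=4 v=45
  t=2 PE[2][1]: acc=0 h=0 v=0
  t=3 PE[1][1]: acc=28 h=8 v=28
  t=3 PE[2][0]: acc=106 h=6 v=106
  t=3 PE[2][1]: acc=16 h=4 v=16
  t=4 PE[1][1]: acc=48 h=3 v=48
  t=4 PE[2][0]: acc=111 h=6 v=111
  t=4 PE[2][1]: acc=40 h=6 v=40

PE[2][1].acc = 40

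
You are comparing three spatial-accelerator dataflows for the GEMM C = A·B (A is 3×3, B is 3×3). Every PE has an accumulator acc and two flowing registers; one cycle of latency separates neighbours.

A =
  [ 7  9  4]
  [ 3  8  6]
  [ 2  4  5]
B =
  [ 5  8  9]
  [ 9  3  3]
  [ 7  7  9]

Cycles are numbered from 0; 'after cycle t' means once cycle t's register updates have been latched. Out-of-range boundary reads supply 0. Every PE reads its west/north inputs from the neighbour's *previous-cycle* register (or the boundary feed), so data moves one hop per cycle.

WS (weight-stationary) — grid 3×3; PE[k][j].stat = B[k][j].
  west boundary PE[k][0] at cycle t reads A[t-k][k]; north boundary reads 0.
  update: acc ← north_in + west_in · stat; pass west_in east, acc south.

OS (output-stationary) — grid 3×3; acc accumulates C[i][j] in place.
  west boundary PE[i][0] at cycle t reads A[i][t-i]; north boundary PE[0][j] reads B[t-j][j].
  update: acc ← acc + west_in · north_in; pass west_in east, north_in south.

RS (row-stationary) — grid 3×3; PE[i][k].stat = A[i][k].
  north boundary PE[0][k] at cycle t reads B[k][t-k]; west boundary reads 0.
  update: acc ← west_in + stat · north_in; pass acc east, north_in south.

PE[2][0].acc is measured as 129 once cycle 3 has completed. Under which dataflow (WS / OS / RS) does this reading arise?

dataflow = WS

WS [3×3] PE[2][0] across cycles:
  t=0 PE[2][0]: acc=0 h=0 v=0
  t=1 PE[2][0]: acc=0 h=0 v=0
  t=2 PE[2][0]: acc=144 h=4 v=144
  t=3 PE[2][0]: acc=129 h=6 v=129
OS [3×3] PE[2][0] across cycles:
  t=0 PE[2][0]: acc=0 h=0 v=0
  t=1 PE[2][0]: acc=0 h=0 v=0
  t=2 PE[2][0]: acc=10 h=2 v=5
  t=3 PE[2][0]: acc=46 h=4 v=9
RS [3×3] PE[2][0] across cycles:
  t=0 PE[2][0]: acc=0 h=0 v=0
  t=1 PE[2][0]: acc=0 h=0 v=0
  t=2 PE[2][0]: acc=10 h=10 v=5
  t=3 PE[2][0]: acc=16 h=16 v=8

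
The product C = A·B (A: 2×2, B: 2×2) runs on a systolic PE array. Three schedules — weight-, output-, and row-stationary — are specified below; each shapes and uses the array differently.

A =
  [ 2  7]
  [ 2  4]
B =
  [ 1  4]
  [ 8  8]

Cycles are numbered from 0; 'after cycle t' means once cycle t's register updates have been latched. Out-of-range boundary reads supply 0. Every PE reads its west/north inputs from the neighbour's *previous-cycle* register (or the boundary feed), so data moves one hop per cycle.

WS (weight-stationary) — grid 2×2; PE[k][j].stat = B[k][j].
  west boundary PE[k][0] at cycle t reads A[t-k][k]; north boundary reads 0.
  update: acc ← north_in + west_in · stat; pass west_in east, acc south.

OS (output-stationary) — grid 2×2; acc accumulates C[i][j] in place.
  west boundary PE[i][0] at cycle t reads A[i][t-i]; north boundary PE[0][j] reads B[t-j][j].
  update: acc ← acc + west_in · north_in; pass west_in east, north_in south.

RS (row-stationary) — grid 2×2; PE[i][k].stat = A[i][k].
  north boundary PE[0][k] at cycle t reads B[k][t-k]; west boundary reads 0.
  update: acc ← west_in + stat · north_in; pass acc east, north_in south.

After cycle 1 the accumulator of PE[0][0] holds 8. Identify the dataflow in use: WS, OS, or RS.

dataflow = RS

WS [2×2] PE[0][0] across cycles:
  c0 r0c0: 2 / 2 / 2
  c1 r0c0: 2 / 2 / 2
OS [2×2] PE[0][0] across cycles:
  c0 r0c0: 2 / 2 / 1
  c1 r0c0: 58 / 7 / 8
RS [2×2] PE[0][0] across cycles:
  c0 r0c0: 2 / 2 / 1
  c1 r0c0: 8 / 8 / 4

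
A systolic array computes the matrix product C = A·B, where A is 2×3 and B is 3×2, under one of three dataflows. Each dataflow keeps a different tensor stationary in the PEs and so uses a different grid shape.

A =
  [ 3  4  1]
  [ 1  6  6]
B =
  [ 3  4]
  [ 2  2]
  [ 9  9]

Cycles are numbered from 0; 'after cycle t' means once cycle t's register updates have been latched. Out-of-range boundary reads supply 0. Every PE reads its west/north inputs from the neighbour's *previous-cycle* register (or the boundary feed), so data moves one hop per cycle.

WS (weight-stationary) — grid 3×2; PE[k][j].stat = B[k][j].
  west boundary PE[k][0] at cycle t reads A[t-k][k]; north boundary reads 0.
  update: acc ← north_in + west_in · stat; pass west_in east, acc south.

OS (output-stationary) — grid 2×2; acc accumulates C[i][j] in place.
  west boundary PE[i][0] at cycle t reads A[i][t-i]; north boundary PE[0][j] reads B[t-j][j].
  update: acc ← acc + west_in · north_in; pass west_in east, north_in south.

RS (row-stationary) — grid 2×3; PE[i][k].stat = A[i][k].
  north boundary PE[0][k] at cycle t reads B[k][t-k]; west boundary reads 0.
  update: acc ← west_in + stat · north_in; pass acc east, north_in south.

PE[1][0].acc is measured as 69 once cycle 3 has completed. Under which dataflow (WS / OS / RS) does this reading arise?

— WS: 3×2; PE[1][0] trace:
  @0  [1,0]  acc 0  |  →0  ↓0
  @1  [1,0]  acc 17  |  →4  ↓17
  @2  [1,0]  acc 15  |  →6  ↓15
  @3  [1,0]  acc 0  |  →0  ↓0
— OS: 2×2; PE[1][0] trace:
  @0  [1,0]  acc 0  |  →0  ↓0
  @1  [1,0]  acc 3  |  →1  ↓3
  @2  [1,0]  acc 15  |  →6  ↓2
  @3  [1,0]  acc 69  |  →6  ↓9
— RS: 2×3; PE[1][0] trace:
  @0  [1,0]  acc 0  |  →0  ↓0
  @1  [1,0]  acc 3  |  →3  ↓3
  @2  [1,0]  acc 4  |  →4  ↓4
  @3  [1,0]  acc 0  |  →0  ↓0

dataflow = OS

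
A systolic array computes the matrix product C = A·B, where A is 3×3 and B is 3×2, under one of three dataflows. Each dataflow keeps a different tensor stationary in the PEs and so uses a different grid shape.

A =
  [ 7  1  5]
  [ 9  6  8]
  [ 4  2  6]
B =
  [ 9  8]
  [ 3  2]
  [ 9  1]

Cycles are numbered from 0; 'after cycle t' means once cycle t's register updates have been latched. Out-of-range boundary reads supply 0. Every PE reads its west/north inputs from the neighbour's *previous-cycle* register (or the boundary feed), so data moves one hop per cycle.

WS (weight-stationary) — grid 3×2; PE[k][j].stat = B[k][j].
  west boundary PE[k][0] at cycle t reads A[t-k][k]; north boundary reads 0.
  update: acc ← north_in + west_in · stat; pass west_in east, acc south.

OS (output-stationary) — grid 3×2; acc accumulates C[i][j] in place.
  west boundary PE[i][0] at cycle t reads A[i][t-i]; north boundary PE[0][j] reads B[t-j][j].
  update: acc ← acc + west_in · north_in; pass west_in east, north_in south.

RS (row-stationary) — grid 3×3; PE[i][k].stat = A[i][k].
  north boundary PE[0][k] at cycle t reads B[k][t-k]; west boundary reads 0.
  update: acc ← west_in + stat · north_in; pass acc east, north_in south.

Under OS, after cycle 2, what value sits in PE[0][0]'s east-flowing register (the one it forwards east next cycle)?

OS (3×2). Following PE[0][0] plus its west/north inputs:
  cycle 0: PE[0][0] → acc 63, east 7, south 9
  cycle 1: PE[0][0] → acc 66, east 1, south 3
  cycle 2: PE[0][0] → acc 111, east 5, south 9

register = 5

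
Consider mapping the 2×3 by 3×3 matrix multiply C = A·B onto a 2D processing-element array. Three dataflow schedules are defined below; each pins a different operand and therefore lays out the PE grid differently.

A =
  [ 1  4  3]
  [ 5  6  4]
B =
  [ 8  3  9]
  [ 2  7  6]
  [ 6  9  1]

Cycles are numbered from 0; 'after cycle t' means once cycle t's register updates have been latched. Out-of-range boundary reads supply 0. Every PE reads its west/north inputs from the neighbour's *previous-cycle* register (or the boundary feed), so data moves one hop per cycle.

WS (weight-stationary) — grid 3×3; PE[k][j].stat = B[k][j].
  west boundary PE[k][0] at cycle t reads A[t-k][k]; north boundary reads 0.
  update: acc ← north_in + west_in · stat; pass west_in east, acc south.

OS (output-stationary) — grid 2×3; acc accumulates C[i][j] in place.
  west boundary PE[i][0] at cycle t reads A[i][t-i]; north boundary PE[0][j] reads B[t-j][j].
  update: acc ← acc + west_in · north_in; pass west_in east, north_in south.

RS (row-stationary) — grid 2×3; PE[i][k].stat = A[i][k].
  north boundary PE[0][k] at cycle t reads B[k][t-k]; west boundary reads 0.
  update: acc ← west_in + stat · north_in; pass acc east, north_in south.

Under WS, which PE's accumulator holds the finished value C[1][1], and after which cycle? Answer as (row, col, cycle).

(row, col, cycle) = (2, 1, 4)

WS — PE[2][1] is where C[1][1] collects:
  0: (2,1).acc=0  regs=<0,0>
  1: (2,1).acc=0  regs=<0,0>
  2: (2,1).acc=0  regs=<0,0>
  3: (2,1).acc=58  regs=<3,58>
  4: (2,1).acc=93  regs=<4,93>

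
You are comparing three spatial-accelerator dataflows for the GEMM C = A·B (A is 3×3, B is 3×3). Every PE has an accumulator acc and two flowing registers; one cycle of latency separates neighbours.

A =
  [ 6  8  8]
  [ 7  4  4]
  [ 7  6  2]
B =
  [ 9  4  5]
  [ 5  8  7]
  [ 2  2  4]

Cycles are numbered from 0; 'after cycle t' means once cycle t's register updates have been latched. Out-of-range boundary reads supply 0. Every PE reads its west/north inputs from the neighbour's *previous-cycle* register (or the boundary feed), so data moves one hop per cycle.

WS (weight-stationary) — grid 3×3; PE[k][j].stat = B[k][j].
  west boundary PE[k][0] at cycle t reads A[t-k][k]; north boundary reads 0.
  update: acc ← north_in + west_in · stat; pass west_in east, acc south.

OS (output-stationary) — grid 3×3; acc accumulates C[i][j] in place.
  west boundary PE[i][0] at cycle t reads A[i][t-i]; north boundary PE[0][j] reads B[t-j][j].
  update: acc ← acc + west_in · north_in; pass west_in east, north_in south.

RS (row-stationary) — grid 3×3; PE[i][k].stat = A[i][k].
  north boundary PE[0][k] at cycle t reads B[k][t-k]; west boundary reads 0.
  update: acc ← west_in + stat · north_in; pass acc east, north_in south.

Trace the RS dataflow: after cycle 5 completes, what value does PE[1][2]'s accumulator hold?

RS 3×3: PE[1][2] cycle-by-cycle (with neighbour feeds):
  [0] (0,2) acc=0 (h:0 v:0)
  [0] (1,1) acc=0 (h:0 v:0)
  [0] (1,2) acc=0 (h:0 v:0)
  [1] (0,2) acc=0 (h:0 v:0)
  [1] (1,1) acc=0 (h:0 v:0)
  [1] (1,2) acc=0 (h:0 v:0)
  [2] (0,2) acc=110 (h:110 v:2)
  [2] (1,1) acc=83 (h:83 v:5)
  [2] (1,2) acc=0 (h:0 v:0)
  [3] (0,2) acc=104 (h:104 v:2)
  [3] (1,1) acc=60 (h:60 v:8)
  [3] (1,2) acc=91 (h:91 v:2)
  [4] (0,2) acc=118 (h:118 v:4)
  [4] (1,1) acc=63 (h:63 v:7)
  [4] (1,2) acc=68 (h:68 v:2)
  [5] (0,2) acc=0 (h:0 v:0)
  [5] (1,1) acc=0 (h:0 v:0)
  [5] (1,2) acc=79 (h:79 v:4)

PE[1][2].acc = 79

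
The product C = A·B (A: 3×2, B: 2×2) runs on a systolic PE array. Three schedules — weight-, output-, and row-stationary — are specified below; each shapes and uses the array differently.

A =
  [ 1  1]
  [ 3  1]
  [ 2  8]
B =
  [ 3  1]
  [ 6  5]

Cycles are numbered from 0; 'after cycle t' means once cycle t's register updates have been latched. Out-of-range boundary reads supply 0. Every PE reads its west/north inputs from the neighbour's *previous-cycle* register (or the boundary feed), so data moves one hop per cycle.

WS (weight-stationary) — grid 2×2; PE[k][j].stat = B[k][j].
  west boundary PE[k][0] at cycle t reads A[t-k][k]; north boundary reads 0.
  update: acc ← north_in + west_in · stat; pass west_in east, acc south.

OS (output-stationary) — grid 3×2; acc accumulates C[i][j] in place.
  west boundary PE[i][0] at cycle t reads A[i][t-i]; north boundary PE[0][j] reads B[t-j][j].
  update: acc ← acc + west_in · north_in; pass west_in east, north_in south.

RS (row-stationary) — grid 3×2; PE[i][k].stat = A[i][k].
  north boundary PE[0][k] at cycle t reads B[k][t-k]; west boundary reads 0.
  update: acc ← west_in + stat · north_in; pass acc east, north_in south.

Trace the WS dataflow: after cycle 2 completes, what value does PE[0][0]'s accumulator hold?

WS 2×2: PE[0][0] cycle-by-cycle (with neighbour feeds):
  0: (0,0).acc=3  regs=<1,3>
  1: (0,0).acc=9  regs=<3,9>
  2: (0,0).acc=6  regs=<2,6>

PE[0][0].acc = 6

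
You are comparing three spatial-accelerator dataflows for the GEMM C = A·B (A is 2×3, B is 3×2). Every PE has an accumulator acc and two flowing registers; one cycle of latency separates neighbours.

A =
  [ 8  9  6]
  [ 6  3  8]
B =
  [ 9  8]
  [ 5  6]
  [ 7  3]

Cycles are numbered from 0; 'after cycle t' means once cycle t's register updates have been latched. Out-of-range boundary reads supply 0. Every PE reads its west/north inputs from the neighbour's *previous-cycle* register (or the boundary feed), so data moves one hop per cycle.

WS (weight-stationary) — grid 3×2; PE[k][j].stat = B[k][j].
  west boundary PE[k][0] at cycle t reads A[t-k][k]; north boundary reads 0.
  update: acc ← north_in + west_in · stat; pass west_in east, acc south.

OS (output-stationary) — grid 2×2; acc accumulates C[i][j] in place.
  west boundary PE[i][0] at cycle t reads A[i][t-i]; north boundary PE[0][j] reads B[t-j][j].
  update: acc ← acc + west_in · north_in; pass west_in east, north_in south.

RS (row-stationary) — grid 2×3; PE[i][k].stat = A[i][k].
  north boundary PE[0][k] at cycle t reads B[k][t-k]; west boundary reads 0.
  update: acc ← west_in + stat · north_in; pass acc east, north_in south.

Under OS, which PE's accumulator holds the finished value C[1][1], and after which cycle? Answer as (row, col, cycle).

OS: C[1][1] accumulates in PE[1][1]:
  t=0 PE[1][1]: acc=0 h=0 v=0
  t=1 PE[1][1]: acc=0 h=0 v=0
  t=2 PE[1][1]: acc=48 h=6 v=8
  t=3 PE[1][1]: acc=66 h=3 v=6
  t=4 PE[1][1]: acc=90 h=8 v=3

(row, col, cycle) = (1, 1, 4)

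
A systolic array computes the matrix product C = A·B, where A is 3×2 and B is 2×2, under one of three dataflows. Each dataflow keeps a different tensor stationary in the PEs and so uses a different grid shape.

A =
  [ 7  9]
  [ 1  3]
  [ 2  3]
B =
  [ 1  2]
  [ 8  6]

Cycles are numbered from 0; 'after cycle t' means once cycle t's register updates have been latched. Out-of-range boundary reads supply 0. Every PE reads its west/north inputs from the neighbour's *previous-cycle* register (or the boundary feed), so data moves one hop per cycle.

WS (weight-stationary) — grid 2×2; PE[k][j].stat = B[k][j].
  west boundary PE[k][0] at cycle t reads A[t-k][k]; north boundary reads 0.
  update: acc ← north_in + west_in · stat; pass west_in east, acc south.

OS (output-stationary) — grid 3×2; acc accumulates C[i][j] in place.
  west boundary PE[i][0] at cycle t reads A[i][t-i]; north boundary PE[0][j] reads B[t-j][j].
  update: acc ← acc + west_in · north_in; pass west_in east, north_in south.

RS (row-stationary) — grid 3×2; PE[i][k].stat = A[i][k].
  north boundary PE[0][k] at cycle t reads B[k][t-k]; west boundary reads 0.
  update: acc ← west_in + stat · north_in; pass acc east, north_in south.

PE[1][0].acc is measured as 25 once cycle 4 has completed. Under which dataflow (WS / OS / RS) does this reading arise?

dataflow = OS

WS [2×2] PE[1][0] across cycles:
  c0 r1c0: 0 / 0 / 0
  c1 r1c0: 79 / 9 / 79
  c2 r1c0: 25 / 3 / 25
  c3 r1c0: 26 / 3 / 26
  c4 r1c0: 0 / 0 / 0
OS [3×2] PE[1][0] across cycles:
  c0 r1c0: 0 / 0 / 0
  c1 r1c0: 1 / 1 / 1
  c2 r1c0: 25 / 3 / 8
  c3 r1c0: 25 / 0 / 0
  c4 r1c0: 25 / 0 / 0
RS [3×2] PE[1][0] across cycles:
  c0 r1c0: 0 / 0 / 0
  c1 r1c0: 1 / 1 / 1
  c2 r1c0: 2 / 2 / 2
  c3 r1c0: 0 / 0 / 0
  c4 r1c0: 0 / 0 / 0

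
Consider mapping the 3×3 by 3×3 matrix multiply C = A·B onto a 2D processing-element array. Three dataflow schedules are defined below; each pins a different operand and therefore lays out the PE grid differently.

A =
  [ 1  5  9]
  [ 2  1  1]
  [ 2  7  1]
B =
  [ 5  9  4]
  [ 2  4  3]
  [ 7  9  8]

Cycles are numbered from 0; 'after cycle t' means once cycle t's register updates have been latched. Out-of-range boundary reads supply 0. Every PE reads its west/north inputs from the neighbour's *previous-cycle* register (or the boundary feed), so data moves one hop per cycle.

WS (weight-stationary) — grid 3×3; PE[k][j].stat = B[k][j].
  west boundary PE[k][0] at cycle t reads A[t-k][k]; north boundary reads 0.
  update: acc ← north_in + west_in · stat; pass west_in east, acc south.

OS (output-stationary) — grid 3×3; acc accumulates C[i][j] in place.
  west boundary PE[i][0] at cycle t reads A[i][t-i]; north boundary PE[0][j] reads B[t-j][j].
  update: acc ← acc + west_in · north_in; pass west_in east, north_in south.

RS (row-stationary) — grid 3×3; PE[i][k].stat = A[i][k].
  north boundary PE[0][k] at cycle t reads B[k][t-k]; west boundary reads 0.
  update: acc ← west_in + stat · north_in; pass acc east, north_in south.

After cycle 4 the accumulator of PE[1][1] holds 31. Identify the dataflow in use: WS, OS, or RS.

dataflow = OS

— WS: 3×3; PE[1][1] trace:
  after 0 — PE[1][1] acc=0, pass-E 0, pass-S 0
  after 1 — PE[1][1] acc=0, pass-E 0, pass-S 0
  after 2 — PE[1][1] acc=29, pass-E 5, pass-S 29
  after 3 — PE[1][1] acc=22, pass-E 1, pass-S 22
  after 4 — PE[1][1] acc=46, pass-E 7, pass-S 46
— OS: 3×3; PE[1][1] trace:
  after 0 — PE[1][1] acc=0, pass-E 0, pass-S 0
  after 1 — PE[1][1] acc=0, pass-E 0, pass-S 0
  after 2 — PE[1][1] acc=18, pass-E 2, pass-S 9
  after 3 — PE[1][1] acc=22, pass-E 1, pass-S 4
  after 4 — PE[1][1] acc=31, pass-E 1, pass-S 9
— RS: 3×3; PE[1][1] trace:
  after 0 — PE[1][1] acc=0, pass-E 0, pass-S 0
  after 1 — PE[1][1] acc=0, pass-E 0, pass-S 0
  after 2 — PE[1][1] acc=12, pass-E 12, pass-S 2
  after 3 — PE[1][1] acc=22, pass-E 22, pass-S 4
  after 4 — PE[1][1] acc=11, pass-E 11, pass-S 3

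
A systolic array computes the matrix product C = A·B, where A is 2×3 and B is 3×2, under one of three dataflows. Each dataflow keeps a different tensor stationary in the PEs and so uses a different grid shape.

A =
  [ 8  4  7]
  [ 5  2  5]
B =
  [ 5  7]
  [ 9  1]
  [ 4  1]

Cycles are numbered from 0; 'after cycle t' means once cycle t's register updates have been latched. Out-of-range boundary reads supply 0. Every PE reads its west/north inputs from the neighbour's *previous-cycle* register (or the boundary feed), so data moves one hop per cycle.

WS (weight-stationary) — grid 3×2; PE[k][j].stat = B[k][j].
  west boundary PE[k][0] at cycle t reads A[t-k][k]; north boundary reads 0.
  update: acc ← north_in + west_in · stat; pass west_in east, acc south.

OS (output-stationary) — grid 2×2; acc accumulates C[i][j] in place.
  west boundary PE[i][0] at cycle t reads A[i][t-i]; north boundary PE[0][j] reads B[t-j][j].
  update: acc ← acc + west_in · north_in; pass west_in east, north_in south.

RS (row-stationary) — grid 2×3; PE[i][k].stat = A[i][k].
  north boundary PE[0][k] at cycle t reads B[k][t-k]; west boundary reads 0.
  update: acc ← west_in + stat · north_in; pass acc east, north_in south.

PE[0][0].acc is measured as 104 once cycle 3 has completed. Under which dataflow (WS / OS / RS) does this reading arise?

Under WS (3×2), PE[0][0]:
  t=0 PE[0][0]: acc=40 h=8 v=40
  t=1 PE[0][0]: acc=25 h=5 v=25
  t=2 PE[0][0]: acc=0 h=0 v=0
  t=3 PE[0][0]: acc=0 h=0 v=0
Under OS (2×2), PE[0][0]:
  t=0 PE[0][0]: acc=40 h=8 v=5
  t=1 PE[0][0]: acc=76 h=4 v=9
  t=2 PE[0][0]: acc=104 h=7 v=4
  t=3 PE[0][0]: acc=104 h=0 v=0
Under RS (2×3), PE[0][0]:
  t=0 PE[0][0]: acc=40 h=40 v=5
  t=1 PE[0][0]: acc=56 h=56 v=7
  t=2 PE[0][0]: acc=0 h=0 v=0
  t=3 PE[0][0]: acc=0 h=0 v=0

dataflow = OS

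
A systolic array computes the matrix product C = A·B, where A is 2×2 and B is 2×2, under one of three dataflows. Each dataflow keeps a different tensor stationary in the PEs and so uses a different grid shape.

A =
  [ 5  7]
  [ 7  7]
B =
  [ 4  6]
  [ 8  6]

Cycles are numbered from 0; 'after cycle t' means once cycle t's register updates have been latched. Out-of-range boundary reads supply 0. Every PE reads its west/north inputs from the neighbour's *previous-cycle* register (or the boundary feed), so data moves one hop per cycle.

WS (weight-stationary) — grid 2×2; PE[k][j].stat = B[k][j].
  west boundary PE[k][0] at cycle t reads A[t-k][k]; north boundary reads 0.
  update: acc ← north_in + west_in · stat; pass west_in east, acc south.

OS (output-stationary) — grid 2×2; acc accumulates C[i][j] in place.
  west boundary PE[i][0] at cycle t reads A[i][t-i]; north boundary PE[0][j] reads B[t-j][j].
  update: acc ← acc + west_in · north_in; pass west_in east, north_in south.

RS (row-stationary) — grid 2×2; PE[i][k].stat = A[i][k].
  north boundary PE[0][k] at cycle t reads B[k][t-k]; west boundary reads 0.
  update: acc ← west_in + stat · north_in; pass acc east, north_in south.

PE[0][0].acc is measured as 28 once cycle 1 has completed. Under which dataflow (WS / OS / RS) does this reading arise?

WS (2×2 grid), PE[0][0]:
  t=0 PE[0][0]: acc=20 h=5 v=20
  t=1 PE[0][0]: acc=28 h=7 v=28
OS (2×2 grid), PE[0][0]:
  t=0 PE[0][0]: acc=20 h=5 v=4
  t=1 PE[0][0]: acc=76 h=7 v=8
RS (2×2 grid), PE[0][0]:
  t=0 PE[0][0]: acc=20 h=20 v=4
  t=1 PE[0][0]: acc=30 h=30 v=6

dataflow = WS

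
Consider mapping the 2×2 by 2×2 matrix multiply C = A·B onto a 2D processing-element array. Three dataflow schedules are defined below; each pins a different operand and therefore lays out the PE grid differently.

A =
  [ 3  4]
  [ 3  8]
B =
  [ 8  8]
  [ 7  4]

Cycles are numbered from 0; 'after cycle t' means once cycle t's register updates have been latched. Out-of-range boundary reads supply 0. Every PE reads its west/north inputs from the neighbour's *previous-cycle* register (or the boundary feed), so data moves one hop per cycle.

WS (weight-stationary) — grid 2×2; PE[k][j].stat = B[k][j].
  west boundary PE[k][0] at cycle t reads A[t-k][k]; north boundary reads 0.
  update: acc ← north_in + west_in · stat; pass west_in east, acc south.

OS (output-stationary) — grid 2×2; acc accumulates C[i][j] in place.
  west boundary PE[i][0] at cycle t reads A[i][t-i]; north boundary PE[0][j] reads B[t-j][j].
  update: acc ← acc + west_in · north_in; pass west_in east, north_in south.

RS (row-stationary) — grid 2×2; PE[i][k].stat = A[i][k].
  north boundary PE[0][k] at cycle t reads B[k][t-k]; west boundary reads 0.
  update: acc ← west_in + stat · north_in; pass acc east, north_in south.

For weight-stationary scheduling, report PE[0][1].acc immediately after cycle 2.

WS 2×2: PE[0][1] cycle-by-cycle (with neighbour feeds):
  @0  [0,0]  acc 24  |  →3  ↓24
  @0  [0,1]  acc 0  |  →0  ↓0
  @1  [0,0]  acc 24  |  →3  ↓24
  @1  [0,1]  acc 24  |  →3  ↓24
  @2  [0,0]  acc 0  |  →0  ↓0
  @2  [0,1]  acc 24  |  →3  ↓24

PE[0][1].acc = 24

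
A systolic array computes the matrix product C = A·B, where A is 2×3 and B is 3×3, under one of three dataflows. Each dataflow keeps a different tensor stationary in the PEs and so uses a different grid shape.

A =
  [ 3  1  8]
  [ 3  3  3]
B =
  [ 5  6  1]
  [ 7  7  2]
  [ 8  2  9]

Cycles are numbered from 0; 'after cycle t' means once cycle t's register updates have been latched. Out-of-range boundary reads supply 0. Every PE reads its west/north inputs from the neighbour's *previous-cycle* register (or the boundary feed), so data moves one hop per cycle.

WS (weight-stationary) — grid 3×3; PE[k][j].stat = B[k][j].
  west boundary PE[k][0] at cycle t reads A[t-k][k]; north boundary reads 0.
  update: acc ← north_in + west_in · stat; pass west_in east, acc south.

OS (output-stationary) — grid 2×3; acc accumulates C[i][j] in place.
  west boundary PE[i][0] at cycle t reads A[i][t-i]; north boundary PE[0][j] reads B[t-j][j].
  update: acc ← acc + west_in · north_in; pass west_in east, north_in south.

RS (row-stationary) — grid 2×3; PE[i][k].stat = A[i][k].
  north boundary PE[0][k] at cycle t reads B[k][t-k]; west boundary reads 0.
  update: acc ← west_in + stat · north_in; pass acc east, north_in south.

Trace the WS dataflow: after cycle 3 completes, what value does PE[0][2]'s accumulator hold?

PE[0][2].acc = 3

WS on a 3×3 grid — tracing PE[0][2] and its feeders:
  0: (0,1).acc=0  regs=<0,0>
  0: (0,2).acc=0  regs=<0,0>
  1: (0,1).acc=18  regs=<3,18>
  1: (0,2).acc=0  regs=<0,0>
  2: (0,1).acc=18  regs=<3,18>
  2: (0,2).acc=3  regs=<3,3>
  3: (0,1).acc=0  regs=<0,0>
  3: (0,2).acc=3  regs=<3,3>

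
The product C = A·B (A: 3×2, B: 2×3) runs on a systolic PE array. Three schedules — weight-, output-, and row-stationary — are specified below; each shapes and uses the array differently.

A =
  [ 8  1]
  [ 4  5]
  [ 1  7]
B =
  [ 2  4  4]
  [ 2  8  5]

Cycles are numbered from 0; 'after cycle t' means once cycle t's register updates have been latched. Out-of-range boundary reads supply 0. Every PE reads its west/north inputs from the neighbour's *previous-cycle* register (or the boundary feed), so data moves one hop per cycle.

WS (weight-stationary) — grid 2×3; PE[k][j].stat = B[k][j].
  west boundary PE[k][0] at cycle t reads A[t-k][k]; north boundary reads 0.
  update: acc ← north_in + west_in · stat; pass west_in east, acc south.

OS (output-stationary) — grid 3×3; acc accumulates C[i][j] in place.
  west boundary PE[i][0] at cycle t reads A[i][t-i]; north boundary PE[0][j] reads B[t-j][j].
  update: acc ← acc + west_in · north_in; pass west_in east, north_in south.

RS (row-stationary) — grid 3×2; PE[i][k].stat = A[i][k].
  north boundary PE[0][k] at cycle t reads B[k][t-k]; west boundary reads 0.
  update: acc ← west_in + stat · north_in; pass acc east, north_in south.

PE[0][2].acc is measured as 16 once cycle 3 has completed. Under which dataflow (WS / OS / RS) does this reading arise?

— WS: 2×3; PE[0][2] trace:
  0: (0,2).acc=0  regs=<0,0>
  1: (0,2).acc=0  regs=<0,0>
  2: (0,2).acc=32  regs=<8,32>
  3: (0,2).acc=16  regs=<4,16>
— OS: 3×3; PE[0][2] trace:
  0: (0,2).acc=0  regs=<0,0>
  1: (0,2).acc=0  regs=<0,0>
  2: (0,2).acc=32  regs=<8,4>
  3: (0,2).acc=37  regs=<1,5>
— RS: 3×2 array has no PE[0][2].

dataflow = WS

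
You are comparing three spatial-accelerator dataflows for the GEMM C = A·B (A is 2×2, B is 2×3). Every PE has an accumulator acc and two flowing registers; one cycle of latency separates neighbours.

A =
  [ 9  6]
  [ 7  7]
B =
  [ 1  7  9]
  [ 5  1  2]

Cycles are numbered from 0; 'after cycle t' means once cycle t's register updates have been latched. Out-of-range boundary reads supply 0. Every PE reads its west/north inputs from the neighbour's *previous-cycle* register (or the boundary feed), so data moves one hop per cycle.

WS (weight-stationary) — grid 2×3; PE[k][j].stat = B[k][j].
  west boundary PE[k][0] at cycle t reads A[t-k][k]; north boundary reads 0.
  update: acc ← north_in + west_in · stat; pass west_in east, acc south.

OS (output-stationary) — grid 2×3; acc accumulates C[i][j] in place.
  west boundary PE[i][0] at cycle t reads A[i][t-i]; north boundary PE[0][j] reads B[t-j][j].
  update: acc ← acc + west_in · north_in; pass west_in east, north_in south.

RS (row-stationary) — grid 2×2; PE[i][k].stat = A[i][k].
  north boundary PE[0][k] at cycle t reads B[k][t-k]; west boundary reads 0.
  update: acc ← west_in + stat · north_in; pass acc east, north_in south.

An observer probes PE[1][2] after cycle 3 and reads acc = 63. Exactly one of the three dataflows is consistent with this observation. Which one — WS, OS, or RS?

— WS: 2×3; PE[1][2] trace:
  after 0 — PE[1][2] acc=0, pass-E 0, pass-S 0
  after 1 — PE[1][2] acc=0, pass-E 0, pass-S 0
  after 2 — PE[1][2] acc=0, pass-E 0, pass-S 0
  after 3 — PE[1][2] acc=93, pass-E 6, pass-S 93
— OS: 2×3; PE[1][2] trace:
  after 0 — PE[1][2] acc=0, pass-E 0, pass-S 0
  after 1 — PE[1][2] acc=0, pass-E 0, pass-S 0
  after 2 — PE[1][2] acc=0, pass-E 0, pass-S 0
  after 3 — PE[1][2] acc=63, pass-E 7, pass-S 9
RS (2×2): PE[1][2] does not exist.

dataflow = OS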